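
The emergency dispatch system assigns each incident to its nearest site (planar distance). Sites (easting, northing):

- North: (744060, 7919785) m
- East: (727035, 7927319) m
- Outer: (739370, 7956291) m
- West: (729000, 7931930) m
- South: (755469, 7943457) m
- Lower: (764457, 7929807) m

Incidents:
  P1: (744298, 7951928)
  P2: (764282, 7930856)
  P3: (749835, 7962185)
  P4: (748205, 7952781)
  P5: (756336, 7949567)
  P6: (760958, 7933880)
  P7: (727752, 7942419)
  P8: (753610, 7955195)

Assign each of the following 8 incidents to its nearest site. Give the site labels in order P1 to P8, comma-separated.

Outer, Lower, Outer, Outer, South, Lower, West, South

P1 → Outer (d²=43320953.00)
P2 → Lower (d²=1131026.00)
P3 → Outer (d²=144255461.00)
P4 → Outer (d²=90377325.00)
P5 → South (d²=38083789.00)
P6 → Lower (d²=28832330.00)
P7 → West (d²=111576625.00)
P8 → South (d²=141236525.00)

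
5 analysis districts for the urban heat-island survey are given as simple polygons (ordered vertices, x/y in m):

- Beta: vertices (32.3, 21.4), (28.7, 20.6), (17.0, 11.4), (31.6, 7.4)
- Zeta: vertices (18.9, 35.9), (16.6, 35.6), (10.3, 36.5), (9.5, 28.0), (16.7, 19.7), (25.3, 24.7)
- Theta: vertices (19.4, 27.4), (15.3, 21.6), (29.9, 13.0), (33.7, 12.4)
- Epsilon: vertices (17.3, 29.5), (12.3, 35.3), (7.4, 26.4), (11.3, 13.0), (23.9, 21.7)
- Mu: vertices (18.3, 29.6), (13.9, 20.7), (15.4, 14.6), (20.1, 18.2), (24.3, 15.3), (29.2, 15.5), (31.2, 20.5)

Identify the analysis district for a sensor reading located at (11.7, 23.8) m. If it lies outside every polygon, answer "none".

Cast a ray rightward from (11.7, 23.8). For each polygon, the edges (by vertex number in listed order) whose endpoints lie on opposite sides of y = 23.8, where each meets that height, and whether that is right or left of the point:
Beta: no edge straddles that height → 0 crossings.
Zeta: 4–5 at x≈13.14 (right), 5–6 at x≈23.75 (right) → 2 crossings.
Theta: 1–2 at x≈16.86 (right), 4–1 at x≈22.83 (right) → 2 crossings.
Epsilon: 3–4 at x≈8.16 (left), 5–1 at x≈22.12 (right) → 1 crossing.
Mu: 1–2 at x≈15.43 (right), 7–1 at x≈26.52 (right) → 2 crossings.
Only Epsilon has an odd count, so the point is inside Epsilon.

Epsilon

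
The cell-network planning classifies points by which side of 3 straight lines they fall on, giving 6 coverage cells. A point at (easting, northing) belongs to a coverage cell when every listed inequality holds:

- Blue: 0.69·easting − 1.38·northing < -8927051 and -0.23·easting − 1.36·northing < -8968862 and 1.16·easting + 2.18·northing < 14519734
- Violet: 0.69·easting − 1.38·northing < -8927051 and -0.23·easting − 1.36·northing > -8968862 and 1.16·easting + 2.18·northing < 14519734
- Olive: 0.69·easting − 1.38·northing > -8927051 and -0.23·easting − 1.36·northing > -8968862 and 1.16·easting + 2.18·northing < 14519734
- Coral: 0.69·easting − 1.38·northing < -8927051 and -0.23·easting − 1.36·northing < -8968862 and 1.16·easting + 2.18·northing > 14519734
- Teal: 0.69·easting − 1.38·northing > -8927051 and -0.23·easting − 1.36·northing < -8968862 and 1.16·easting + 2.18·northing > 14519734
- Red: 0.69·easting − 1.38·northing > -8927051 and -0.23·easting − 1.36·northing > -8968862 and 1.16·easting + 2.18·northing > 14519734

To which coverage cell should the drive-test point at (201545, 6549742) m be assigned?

Olive

0.69·201545 − 1.38·6549742 = -8899577.910, which is > -8927051
-0.23·201545 − 1.36·6549742 = -8954004.470, which is > -8968862
1.16·201545 + 2.18·6549742 = 14512229.760, which is < 14519734
This sign pattern matches Olive.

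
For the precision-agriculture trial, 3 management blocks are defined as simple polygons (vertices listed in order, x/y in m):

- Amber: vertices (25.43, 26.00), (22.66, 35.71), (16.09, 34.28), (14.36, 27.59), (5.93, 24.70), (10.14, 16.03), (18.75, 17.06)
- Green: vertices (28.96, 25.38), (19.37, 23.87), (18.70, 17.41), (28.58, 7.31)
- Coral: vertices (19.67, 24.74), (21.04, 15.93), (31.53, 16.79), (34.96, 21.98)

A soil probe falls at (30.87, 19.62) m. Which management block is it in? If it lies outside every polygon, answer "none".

Coral

Cast a ray rightward from (30.87, 19.62). For each polygon, the edges (by vertex number in listed order) whose endpoints lie on opposite sides of y = 19.62, where each meets that height, and whether that is right or left of the point:
Amber: 5–6 at x≈8.397 (left), 7–1 at x≈20.663 (left) → 0 crossings.
Green: 2–3 at x≈18.929 (left), 4–1 at x≈28.839 (left) → 0 crossings.
Coral: 1–2 at x≈20.466 (left), 3–4 at x≈33.400 (right) → 1 crossing.
Only Coral has an odd count, so the point is inside Coral.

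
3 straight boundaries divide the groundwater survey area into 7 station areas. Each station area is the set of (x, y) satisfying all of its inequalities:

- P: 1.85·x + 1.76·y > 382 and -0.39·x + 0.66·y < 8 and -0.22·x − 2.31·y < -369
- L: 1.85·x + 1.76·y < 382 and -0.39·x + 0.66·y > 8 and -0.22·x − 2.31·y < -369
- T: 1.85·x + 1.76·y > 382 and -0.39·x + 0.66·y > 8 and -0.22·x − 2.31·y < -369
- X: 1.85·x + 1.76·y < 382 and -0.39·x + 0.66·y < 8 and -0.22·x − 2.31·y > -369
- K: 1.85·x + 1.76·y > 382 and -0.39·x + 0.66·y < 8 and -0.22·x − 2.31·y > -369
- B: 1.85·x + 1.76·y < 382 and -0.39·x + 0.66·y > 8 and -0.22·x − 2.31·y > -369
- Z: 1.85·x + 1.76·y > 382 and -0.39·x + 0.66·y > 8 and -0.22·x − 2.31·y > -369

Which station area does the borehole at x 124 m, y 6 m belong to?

1.85·124 + 1.76·6 = 239.960, which is < 382
-0.39·124 + 0.66·6 = -44.400, which is < 8
-0.22·124 − 2.31·6 = -41.140, which is > -369
This sign pattern matches X.

X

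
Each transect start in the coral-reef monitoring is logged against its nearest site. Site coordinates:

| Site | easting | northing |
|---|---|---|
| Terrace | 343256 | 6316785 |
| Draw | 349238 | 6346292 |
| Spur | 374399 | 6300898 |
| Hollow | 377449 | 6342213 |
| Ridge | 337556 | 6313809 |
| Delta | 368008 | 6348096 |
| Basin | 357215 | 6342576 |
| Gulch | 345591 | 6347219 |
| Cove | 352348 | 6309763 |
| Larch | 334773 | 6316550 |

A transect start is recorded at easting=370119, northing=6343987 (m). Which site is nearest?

Squared distances to each site:
Terrace: 1461569573.000; Draw: 441329186.000; Spur: 1874980321.000; Hollow: 56875976.000; Ridge: 1971060653.000; Delta: 21340202.000; Basin: 168504137.000; Gulch: 612068608.000; Cove: 1487090617.000; Larch: 2002128685.000.
Minimum at Delta.

Delta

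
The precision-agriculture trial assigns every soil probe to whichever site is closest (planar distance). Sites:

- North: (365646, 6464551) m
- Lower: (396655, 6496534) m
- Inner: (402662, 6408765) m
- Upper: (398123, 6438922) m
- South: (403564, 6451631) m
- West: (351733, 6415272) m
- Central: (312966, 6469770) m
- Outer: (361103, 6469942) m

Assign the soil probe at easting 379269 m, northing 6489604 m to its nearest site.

Squared distances to each site:
North: 813238938.000; Lower: 350297896.000; Inner: 7082176370.000; Upper: 2924138440.000; South: 2032195754.000; West: 6283477520.000; Central: 4789475365.000; Outer: 716597800.000.
Minimum at Lower.

Lower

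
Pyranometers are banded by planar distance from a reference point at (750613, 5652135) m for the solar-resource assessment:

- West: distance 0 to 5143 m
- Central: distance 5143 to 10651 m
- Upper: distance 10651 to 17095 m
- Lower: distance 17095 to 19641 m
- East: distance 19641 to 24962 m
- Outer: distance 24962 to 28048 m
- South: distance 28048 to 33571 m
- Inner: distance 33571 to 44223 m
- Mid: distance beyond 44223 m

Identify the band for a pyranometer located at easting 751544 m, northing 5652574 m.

West

Distance = √((751544−750613)² + (5652574−5652135)²) = √(866761.000 + 192721.000) = 1029.311 m.
0 ≤ 1029.311 < 5143 → West.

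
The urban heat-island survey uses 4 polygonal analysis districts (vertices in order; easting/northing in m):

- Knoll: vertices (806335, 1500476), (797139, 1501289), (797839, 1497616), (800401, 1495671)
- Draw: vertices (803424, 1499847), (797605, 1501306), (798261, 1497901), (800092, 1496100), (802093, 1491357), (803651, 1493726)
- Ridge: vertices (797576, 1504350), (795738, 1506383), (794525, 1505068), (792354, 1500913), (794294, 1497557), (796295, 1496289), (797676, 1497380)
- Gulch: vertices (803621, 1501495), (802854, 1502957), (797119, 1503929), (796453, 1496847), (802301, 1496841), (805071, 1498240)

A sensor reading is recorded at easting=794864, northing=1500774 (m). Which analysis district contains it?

Ridge

Cast a ray rightward from (794864, 1500774). For each polygon, the edges (by vertex number in listed order) whose endpoints lie on opposite sides of northing = 1500774, where each meets that height, and whether that is right or left of the point:
Knoll: 1–2 at easting≈802964.3 (right), 2–3 at easting≈797237.1 (right) → 2 crossings.
Draw: 1–2 at easting≈799726.8 (right), 2–3 at easting≈797707.5 (right) → 2 crossings.
Ridge: 4–5 at easting≈792434.4 (left), 7–1 at easting≈797627.3 (right) → 1 crossing.
Gulch: 3–4 at easting≈796822.3 (right), 6–1 at easting≈803942.2 (right) → 2 crossings.
Only Ridge has an odd count, so the point is inside Ridge.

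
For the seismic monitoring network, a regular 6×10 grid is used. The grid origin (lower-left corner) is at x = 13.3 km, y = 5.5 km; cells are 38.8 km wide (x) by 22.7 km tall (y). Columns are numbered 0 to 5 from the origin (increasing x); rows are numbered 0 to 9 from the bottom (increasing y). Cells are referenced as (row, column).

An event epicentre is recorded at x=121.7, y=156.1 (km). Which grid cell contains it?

(6, 2)

Column index: ⌊(121.7 − 13.3) / 38.8⌋ = ⌊2.794⌋ = 2
Row offset from origin: ⌊(156.1 − 5.5) / 22.7⌋ = ⌊6.634⌋ = 6 → row 6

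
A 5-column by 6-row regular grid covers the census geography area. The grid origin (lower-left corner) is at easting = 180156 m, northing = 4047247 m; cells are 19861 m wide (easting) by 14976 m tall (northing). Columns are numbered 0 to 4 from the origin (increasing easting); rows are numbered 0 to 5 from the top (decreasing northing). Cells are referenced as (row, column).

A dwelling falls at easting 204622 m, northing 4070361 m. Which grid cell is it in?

Column index: ⌊(204622 − 180156) / 19861⌋ = ⌊1.232⌋ = 1
Row offset from origin: ⌊(4070361 − 4047247) / 14976⌋ = ⌊1.543⌋ = 1 → row 4 (counted from top)

(4, 1)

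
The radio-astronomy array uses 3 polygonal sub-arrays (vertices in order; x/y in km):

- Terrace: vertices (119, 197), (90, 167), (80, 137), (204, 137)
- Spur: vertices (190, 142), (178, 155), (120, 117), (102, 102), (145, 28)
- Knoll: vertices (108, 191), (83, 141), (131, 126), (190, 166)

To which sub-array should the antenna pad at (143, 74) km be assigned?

Cast a ray rightward from (143, 74). For each polygon, the edges (by vertex number in listed order) whose endpoints lie on opposite sides of y = 74, where each meets that height, and whether that is right or left of the point:
Terrace: no edge straddles that height → 0 crossings.
Spur: 4–5 at x≈118.3 (left), 5–1 at x≈163.2 (right) → 1 crossing.
Knoll: no edge straddles that height → 0 crossings.
Only Spur has an odd count, so the point is inside Spur.

Spur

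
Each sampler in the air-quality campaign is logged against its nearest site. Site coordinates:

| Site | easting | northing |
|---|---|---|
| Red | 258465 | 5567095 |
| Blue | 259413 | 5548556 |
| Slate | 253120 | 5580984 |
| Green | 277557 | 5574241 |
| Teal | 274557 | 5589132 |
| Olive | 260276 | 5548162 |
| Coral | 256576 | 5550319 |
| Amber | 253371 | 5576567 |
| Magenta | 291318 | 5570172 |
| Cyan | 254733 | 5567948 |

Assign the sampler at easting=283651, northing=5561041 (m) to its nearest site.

Squared distances to each site:
Red: 670985512.000; Blue: 743355869.000; Slate: 1329865210.000; Green: 211376836.000; Teal: 871805117.000; Olive: 712259266.000; Coral: 848016909.000; Amber: 1157935076.000; Magenta: 142158050.000; Cyan: 883957373.000.
Minimum at Magenta.

Magenta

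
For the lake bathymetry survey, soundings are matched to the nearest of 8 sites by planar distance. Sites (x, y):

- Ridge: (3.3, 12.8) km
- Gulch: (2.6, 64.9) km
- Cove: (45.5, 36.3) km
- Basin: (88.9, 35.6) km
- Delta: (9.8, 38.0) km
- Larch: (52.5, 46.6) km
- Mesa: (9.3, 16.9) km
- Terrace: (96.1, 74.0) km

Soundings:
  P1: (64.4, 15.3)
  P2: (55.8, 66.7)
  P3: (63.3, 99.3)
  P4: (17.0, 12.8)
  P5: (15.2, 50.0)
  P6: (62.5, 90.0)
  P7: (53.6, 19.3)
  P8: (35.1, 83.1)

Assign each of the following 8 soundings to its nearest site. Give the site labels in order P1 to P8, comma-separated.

P1 → Cove (d²=798.21)
P2 → Larch (d²=414.90)
P3 → Terrace (d²=1715.93)
P4 → Mesa (d²=76.10)
P5 → Delta (d²=173.16)
P6 → Terrace (d²=1384.96)
P7 → Cove (d²=354.61)
P8 → Gulch (d²=1387.49)

Cove, Larch, Terrace, Mesa, Delta, Terrace, Cove, Gulch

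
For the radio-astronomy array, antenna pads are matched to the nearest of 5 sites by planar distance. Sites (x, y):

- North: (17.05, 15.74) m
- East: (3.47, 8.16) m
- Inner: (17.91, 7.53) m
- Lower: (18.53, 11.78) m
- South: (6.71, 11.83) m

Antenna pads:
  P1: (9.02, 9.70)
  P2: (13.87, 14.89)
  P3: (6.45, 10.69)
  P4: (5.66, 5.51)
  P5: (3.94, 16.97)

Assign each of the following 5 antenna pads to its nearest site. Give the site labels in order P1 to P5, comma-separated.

South, North, South, East, South

P1 → South (d²=9.87)
P2 → North (d²=10.83)
P3 → South (d²=1.37)
P4 → East (d²=11.82)
P5 → South (d²=34.09)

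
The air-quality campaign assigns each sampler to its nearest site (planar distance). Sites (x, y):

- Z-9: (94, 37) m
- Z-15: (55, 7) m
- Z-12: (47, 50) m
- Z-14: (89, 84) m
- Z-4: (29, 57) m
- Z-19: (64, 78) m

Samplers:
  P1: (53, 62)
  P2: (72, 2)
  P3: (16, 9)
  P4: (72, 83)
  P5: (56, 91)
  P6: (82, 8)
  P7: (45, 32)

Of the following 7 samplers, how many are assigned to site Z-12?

P1 → Z-12
P2 → Z-15
P3 → Z-15
P4 → Z-19
P5 → Z-19
P6 → Z-15
P7 → Z-12
2 of the 7 go to Z-12.

2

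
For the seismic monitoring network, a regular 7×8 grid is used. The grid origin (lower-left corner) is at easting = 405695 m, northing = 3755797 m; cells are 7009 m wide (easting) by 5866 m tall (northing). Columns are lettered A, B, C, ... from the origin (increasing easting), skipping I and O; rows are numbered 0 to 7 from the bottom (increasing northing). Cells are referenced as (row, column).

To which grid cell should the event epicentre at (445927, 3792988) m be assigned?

(6, F)

Column index: ⌊(445927 − 405695) / 7009⌋ = ⌊5.740⌋ = 5 → column F
Row offset from origin: ⌊(3792988 − 3755797) / 5866⌋ = ⌊6.340⌋ = 6 → row 6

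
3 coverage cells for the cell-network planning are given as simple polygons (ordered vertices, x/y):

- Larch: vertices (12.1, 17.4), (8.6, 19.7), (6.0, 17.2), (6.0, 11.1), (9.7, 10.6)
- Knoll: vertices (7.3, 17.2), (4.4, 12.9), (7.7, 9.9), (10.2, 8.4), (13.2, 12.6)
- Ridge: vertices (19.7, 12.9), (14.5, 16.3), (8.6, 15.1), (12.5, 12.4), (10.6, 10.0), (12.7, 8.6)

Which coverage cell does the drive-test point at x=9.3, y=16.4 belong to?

Larch

Cast a ray rightward from (9.3, 16.4). For each polygon, the edges (by vertex number in listed order) whose endpoints lie on opposite sides of y = 16.4, where each meets that height, and whether that is right or left of the point:
Larch: 3–4 at x≈6.00 (left), 5–1 at x≈11.75 (right) → 1 crossing.
Knoll: 1–2 at x≈6.76 (left), 5–1 at x≈8.33 (left) → 0 crossings.
Ridge: no edge straddles that height → 0 crossings.
Only Larch has an odd count, so the point is inside Larch.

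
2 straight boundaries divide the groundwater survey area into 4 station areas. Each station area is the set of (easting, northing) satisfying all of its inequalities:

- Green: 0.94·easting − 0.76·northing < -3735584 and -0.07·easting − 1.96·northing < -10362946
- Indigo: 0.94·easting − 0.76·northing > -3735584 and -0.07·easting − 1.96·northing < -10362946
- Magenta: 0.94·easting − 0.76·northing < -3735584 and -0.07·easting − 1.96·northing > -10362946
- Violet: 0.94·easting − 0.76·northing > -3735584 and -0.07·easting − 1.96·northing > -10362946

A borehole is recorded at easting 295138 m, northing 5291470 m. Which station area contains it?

0.94·295138 − 0.76·5291470 = -3744087.480, which is < -3735584
-0.07·295138 − 1.96·5291470 = -10391940.860, which is < -10362946
This sign pattern matches Green.

Green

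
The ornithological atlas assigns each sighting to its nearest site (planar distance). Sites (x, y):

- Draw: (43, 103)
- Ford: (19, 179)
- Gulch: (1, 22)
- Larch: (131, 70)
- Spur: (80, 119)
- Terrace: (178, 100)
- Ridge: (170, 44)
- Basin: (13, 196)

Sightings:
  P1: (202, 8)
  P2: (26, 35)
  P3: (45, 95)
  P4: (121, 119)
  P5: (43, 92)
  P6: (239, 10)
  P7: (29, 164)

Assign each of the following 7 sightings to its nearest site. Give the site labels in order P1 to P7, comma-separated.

P1 → Ridge (d²=2320.00)
P2 → Gulch (d²=794.00)
P3 → Draw (d²=68.00)
P4 → Spur (d²=1681.00)
P5 → Draw (d²=121.00)
P6 → Ridge (d²=5917.00)
P7 → Ford (d²=325.00)

Ridge, Gulch, Draw, Spur, Draw, Ridge, Ford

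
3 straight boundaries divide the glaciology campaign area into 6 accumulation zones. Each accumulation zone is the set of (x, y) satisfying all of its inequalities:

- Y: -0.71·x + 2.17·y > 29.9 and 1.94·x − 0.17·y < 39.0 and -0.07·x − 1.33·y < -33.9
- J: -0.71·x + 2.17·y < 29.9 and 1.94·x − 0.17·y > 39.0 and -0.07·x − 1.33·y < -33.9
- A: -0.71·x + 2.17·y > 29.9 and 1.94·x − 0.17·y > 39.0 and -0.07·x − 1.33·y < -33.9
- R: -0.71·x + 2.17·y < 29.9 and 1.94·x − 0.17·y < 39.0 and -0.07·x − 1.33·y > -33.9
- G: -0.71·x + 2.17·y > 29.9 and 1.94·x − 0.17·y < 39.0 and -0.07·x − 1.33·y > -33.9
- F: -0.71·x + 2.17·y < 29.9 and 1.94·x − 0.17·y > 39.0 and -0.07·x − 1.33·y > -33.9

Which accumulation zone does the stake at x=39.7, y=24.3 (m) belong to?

J

-0.71·39.7 + 2.17·24.3 = 24.544, which is < 29.9
1.94·39.7 − 0.17·24.3 = 72.887, which is > 39.0
-0.07·39.7 − 1.33·24.3 = -35.098, which is < -33.9
This sign pattern matches J.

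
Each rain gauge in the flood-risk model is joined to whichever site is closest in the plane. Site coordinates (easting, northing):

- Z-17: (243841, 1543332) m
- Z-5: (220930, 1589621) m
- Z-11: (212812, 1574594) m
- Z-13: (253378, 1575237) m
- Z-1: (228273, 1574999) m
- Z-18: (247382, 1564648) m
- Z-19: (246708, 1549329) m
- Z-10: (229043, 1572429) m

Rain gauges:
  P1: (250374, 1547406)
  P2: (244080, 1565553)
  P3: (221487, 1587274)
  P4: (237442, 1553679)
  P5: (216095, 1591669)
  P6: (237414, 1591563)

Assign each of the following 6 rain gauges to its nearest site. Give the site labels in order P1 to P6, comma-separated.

P1 → Z-19 (d²=17137485.00)
P2 → Z-18 (d²=11722229.00)
P3 → Z-5 (d²=5818658.00)
P4 → Z-19 (d²=104781256.00)
P5 → Z-5 (d²=27571529.00)
P6 → Z-5 (d²=275493620.00)

Z-19, Z-18, Z-5, Z-19, Z-5, Z-5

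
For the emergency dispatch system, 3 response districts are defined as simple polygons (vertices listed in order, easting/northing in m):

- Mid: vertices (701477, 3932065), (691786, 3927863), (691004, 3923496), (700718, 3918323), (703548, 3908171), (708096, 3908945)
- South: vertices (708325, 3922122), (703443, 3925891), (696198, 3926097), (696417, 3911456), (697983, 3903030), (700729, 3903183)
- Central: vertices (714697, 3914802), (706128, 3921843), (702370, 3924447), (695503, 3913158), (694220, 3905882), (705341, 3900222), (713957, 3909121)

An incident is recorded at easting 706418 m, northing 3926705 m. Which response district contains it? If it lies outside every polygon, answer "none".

none

Cast a ray rightward from (706418, 3926705). For each polygon, the edges (by vertex number in listed order) whose endpoints lie on opposite sides of northing = 3926705, where each meets that height, and whether that is right or left of the point:
Mid: 2–3 at easting≈691578.6 (left), 6–1 at easting≈703011.5 (left) → 0 crossings.
South: no edge straddles that height → 0 crossings.
Central: no edge straddles that height → 0 crossings.
All counts are even, so the point lies outside every listed polygon.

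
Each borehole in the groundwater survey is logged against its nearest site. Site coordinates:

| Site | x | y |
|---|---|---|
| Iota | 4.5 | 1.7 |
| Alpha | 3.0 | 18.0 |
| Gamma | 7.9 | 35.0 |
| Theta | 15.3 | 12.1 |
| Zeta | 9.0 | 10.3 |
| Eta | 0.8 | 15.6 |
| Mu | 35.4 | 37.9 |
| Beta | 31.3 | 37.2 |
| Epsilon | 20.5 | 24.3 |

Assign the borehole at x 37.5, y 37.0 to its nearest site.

Squared distances to each site:
Iota: 2335.090; Alpha: 1551.250; Gamma: 880.160; Theta: 1112.850; Zeta: 1525.140; Eta: 1804.850; Mu: 5.220; Beta: 38.480; Epsilon: 450.290.
Minimum at Mu.

Mu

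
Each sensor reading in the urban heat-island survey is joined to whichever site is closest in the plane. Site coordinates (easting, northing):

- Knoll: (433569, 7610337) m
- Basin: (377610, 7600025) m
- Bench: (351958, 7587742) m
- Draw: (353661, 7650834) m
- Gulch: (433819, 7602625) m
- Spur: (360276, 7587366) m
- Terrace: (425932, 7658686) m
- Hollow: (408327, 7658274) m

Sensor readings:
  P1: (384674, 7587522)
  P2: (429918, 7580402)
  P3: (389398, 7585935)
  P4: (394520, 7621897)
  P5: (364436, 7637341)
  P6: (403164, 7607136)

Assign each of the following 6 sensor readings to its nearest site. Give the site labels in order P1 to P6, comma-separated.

P1 → Basin (d²=206225105.00)
P2 → Gulch (d²=509079530.00)
P3 → Basin (d²=337485044.00)
P4 → Basin (d²=764332484.00)
P5 → Draw (d²=298161674.00)
P6 → Basin (d²=703573237.00)

Basin, Gulch, Basin, Basin, Draw, Basin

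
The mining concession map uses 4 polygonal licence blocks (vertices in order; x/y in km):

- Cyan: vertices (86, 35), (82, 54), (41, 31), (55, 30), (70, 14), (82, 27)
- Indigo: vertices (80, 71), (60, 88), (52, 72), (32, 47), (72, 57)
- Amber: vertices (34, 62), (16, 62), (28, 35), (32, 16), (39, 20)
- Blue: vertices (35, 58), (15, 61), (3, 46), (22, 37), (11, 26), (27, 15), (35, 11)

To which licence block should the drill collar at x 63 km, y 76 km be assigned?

Indigo

Cast a ray rightward from (63, 76). For each polygon, the edges (by vertex number in listed order) whose endpoints lie on opposite sides of y = 76, where each meets that height, and whether that is right or left of the point:
Cyan: no edge straddles that height → 0 crossings.
Indigo: 1–2 at x≈74.1 (right), 2–3 at x≈54.0 (left) → 1 crossing.
Amber: no edge straddles that height → 0 crossings.
Blue: no edge straddles that height → 0 crossings.
Only Indigo has an odd count, so the point is inside Indigo.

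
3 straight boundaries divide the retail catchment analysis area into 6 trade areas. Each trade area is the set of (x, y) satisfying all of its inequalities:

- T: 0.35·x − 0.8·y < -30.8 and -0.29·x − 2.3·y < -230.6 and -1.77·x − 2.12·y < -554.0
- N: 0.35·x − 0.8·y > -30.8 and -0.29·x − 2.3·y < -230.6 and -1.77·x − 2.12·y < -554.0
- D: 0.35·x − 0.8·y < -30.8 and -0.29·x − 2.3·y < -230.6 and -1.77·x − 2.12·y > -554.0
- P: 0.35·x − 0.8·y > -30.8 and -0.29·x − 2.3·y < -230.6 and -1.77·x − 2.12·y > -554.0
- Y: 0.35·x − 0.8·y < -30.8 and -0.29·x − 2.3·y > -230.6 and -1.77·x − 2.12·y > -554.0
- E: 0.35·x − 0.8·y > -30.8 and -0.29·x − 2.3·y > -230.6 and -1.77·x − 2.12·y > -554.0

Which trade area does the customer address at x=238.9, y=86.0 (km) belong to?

0.35·238.9 − 0.8·86.0 = 14.815, which is > -30.8
-0.29·238.9 − 2.3·86.0 = -267.081, which is < -230.6
-1.77·238.9 − 2.12·86.0 = -605.173, which is < -554.0
This sign pattern matches N.

N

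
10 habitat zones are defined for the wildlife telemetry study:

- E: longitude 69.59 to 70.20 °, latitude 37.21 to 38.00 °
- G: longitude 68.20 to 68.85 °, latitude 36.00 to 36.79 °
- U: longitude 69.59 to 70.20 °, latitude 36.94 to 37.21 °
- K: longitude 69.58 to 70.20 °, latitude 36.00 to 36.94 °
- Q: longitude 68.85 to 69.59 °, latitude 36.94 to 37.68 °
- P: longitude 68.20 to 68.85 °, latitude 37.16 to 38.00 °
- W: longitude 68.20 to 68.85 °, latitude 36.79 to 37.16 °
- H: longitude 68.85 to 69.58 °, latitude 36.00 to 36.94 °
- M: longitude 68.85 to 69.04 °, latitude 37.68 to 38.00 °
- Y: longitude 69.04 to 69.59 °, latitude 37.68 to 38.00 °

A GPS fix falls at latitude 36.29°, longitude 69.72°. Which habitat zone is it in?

K

The point has longitude = 69.72 and latitude = 36.29.
Only K satisfies 69.58 ≤ longitude ≤ 70.20 and 36.00 ≤ latitude ≤ 36.94.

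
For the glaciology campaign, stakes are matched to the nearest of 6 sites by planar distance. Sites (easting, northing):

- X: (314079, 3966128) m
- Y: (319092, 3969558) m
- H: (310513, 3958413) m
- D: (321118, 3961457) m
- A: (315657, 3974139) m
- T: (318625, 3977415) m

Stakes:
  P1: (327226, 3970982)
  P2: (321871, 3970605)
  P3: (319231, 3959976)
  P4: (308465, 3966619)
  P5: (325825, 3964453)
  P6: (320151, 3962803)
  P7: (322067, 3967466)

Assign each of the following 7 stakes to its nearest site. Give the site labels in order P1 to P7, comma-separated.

P1 → Y (d²=68189732.00)
P2 → Y (d²=8819050.00)
P3 → D (d²=5754130.00)
P4 → X (d²=31758077.00)
P5 → D (d²=31131865.00)
P6 → D (d²=2746805.00)
P7 → Y (d²=13227089.00)

Y, Y, D, X, D, D, Y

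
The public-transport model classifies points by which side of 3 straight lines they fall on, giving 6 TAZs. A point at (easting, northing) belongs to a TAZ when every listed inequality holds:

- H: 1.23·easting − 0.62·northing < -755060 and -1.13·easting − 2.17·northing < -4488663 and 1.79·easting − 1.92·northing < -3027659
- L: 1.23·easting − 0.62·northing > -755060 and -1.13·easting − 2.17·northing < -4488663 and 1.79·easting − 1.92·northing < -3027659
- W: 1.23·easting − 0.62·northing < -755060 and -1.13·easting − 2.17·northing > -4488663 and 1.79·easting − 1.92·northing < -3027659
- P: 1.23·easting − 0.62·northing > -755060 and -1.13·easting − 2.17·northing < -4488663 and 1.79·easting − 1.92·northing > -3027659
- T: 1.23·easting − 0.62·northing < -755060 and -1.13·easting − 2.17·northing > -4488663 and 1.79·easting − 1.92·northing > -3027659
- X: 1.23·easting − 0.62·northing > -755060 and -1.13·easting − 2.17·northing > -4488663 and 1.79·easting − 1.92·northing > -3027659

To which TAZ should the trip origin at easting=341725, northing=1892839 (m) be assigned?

P

1.23·341725 − 0.62·1892839 = -753238.430, which is > -755060
-1.13·341725 − 2.17·1892839 = -4493609.880, which is < -4488663
1.79·341725 − 1.92·1892839 = -3022563.130, which is > -3027659
This sign pattern matches P.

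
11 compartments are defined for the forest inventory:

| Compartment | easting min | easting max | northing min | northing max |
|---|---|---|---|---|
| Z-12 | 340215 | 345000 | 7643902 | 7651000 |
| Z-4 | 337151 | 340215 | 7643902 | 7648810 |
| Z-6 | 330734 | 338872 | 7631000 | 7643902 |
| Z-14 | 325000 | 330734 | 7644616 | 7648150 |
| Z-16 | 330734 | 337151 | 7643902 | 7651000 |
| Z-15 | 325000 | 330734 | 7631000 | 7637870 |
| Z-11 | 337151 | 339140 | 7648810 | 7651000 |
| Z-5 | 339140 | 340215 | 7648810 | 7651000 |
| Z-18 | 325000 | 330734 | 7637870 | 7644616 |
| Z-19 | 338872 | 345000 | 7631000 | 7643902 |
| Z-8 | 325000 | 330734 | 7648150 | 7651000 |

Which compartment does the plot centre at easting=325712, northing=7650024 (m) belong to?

The point has easting = 325712 and northing = 7650024.
Only Z-8 satisfies 325000 ≤ easting ≤ 330734 and 7648150 ≤ northing ≤ 7651000.

Z-8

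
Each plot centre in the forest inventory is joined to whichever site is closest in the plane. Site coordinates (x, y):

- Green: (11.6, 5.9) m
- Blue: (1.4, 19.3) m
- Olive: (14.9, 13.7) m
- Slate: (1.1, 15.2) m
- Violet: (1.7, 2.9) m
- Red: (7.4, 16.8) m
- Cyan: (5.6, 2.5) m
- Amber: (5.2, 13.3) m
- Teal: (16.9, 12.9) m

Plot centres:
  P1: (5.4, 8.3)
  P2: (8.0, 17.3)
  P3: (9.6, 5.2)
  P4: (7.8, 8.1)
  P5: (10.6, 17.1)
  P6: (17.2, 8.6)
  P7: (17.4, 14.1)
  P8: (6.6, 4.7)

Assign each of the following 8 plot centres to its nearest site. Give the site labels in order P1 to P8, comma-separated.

P1 → Amber (d²=25.04)
P2 → Red (d²=0.61)
P3 → Green (d²=4.49)
P4 → Green (d²=19.28)
P5 → Red (d²=10.33)
P6 → Teal (d²=18.58)
P7 → Teal (d²=1.69)
P8 → Cyan (d²=5.84)

Amber, Red, Green, Green, Red, Teal, Teal, Cyan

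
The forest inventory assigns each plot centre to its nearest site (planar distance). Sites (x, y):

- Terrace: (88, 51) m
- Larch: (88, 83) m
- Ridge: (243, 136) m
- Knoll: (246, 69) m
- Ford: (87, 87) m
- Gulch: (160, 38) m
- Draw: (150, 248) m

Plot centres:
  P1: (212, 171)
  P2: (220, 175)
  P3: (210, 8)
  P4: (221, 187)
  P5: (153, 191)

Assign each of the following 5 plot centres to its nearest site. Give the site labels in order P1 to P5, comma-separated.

Ridge, Ridge, Gulch, Ridge, Draw

P1 → Ridge (d²=2186.00)
P2 → Ridge (d²=2050.00)
P3 → Gulch (d²=3400.00)
P4 → Ridge (d²=3085.00)
P5 → Draw (d²=3258.00)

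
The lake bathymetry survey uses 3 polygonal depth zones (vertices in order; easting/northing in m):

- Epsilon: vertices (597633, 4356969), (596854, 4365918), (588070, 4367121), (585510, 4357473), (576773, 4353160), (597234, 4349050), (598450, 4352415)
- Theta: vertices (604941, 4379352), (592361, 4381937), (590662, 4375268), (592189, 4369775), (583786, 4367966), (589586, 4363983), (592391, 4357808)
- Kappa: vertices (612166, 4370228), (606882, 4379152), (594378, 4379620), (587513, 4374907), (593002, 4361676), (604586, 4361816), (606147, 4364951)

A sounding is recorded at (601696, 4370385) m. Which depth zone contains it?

Cast a ray rightward from (601696, 4370385). For each polygon, the edges (by vertex number in listed order) whose endpoints lie on opposite sides of northing = 4370385, where each meets that height, and whether that is right or left of the point:
Epsilon: no edge straddles that height → 0 crossings.
Theta: 3–4 at easting≈592019.4 (left), 7–1 at easting≈599717.5 (left) → 0 crossings.
Kappa: 1–2 at easting≈612073.0 (right), 4–5 at easting≈589389.0 (left) → 1 crossing.
Only Kappa has an odd count, so the point is inside Kappa.

Kappa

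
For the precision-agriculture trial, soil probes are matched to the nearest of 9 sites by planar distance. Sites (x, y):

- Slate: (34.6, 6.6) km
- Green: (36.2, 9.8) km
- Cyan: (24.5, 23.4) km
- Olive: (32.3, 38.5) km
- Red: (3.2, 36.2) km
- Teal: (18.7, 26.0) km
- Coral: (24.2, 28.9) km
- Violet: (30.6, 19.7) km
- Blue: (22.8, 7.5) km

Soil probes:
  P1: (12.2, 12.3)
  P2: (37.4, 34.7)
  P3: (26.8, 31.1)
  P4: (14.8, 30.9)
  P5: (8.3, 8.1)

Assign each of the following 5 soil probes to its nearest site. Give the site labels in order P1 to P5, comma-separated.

P1 → Blue (d²=135.40)
P2 → Olive (d²=40.45)
P3 → Coral (d²=11.60)
P4 → Teal (d²=39.22)
P5 → Blue (d²=210.61)

Blue, Olive, Coral, Teal, Blue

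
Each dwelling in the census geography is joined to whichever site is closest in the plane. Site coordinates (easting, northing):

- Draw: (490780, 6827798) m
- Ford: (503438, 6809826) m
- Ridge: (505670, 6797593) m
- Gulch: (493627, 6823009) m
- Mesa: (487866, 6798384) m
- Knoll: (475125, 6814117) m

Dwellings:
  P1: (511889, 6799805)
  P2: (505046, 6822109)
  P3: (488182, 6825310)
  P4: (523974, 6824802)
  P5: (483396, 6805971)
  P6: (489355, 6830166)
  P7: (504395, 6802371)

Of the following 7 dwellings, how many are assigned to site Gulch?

1

P1 → Ridge
P2 → Gulch
P3 → Draw
P4 → Ford
P5 → Mesa
P6 → Draw
P7 → Ridge
1 of the 7 goes to Gulch.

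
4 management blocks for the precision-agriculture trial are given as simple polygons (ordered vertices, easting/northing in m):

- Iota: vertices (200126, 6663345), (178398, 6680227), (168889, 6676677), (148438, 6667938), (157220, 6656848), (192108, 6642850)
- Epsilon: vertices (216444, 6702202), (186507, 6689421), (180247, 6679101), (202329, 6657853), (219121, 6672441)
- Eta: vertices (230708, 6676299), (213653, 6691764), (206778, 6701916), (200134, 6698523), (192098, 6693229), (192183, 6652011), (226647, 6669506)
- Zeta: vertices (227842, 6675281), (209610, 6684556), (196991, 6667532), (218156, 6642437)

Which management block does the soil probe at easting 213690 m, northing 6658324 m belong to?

Cast a ray rightward from (213690, 6658324). For each polygon, the edges (by vertex number in listed order) whose endpoints lie on opposite sides of northing = 6658324, where each meets that height, and whether that is right or left of the point:
Iota: 4–5 at easting≈156051.2 (left), 6–1 at easting≈198161.7 (left) → 0 crossings.
Epsilon: 3–4 at easting≈201839.5 (left), 4–5 at easting≈202871.2 (left) → 0 crossings.
Eta: 5–6 at easting≈192170.0 (left), 6–7 at easting≈204619.2 (left) → 0 crossings.
Zeta: 3–4 at easting≈204757.0 (left), 4–1 at easting≈222841.2 (right) → 1 crossing.
Only Zeta has an odd count, so the point is inside Zeta.

Zeta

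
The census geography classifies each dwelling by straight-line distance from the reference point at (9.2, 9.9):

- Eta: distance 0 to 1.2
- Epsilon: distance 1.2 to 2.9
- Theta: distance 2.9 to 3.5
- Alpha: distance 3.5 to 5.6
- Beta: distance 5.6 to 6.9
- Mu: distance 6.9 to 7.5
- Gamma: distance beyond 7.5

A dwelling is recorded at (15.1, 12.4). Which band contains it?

Distance = √((15.1−9.2)² + (12.4−9.9)²) = √(34.810 + 6.250) = 6.408.
5.6 ≤ 6.408 < 6.9 → Beta.

Beta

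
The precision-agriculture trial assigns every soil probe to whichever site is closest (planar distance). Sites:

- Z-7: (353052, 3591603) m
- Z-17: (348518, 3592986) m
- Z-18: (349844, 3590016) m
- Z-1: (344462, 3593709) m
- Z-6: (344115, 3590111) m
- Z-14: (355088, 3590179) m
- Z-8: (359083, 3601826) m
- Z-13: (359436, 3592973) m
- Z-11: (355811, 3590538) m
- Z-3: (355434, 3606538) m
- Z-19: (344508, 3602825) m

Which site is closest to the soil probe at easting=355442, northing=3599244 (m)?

Z-8

Squared distances to each site:
Z-7: 64096981.000; Z-17: 87104340.000; Z-18: 116493588.000; Z-1: 151196625.000; Z-6: 211712618.000; Z-14: 82299541.000; Z-8: 19923605.000; Z-13: 55277477.000; Z-11: 75930597.000; Z-3: 53202500.000; Z-19: 132375917.000.
Minimum at Z-8.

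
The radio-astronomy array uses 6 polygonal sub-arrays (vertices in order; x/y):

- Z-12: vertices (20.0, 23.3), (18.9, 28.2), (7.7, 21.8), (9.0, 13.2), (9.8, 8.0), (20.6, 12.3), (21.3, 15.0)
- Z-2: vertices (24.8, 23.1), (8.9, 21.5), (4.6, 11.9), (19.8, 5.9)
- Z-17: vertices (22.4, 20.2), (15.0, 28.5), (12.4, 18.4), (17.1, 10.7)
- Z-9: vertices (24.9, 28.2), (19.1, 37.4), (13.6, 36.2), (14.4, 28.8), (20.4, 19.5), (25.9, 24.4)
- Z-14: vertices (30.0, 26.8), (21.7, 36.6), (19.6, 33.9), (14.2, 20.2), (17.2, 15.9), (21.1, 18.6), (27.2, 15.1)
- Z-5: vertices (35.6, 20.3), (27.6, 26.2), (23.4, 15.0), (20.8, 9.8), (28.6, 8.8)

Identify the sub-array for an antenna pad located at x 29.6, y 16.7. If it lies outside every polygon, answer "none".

Cast a ray rightward from (29.6, 16.7). For each polygon, the edges (by vertex number in listed order) whose endpoints lie on opposite sides of y = 16.7, where each meets that height, and whether that is right or left of the point:
Z-12: 3–4 at x≈8.47 (left), 7–1 at x≈21.03 (left) → 0 crossings.
Z-2: 2–3 at x≈6.75 (left), 4–1 at x≈22.94 (left) → 0 crossings.
Z-17: 3–4 at x≈13.44 (left), 4–1 at x≈20.45 (left) → 0 crossings.
Z-9: no edge straddles that height → 0 crossings.
Z-14: 4–5 at x≈16.64 (left), 5–6 at x≈18.36 (left), 6–7 at x≈24.41 (left), 7–1 at x≈27.58 (left) → 0 crossings.
Z-5: 2–3 at x≈24.04 (left), 5–1 at x≈33.41 (right) → 1 crossing.
Only Z-5 has an odd count, so the point is inside Z-5.

Z-5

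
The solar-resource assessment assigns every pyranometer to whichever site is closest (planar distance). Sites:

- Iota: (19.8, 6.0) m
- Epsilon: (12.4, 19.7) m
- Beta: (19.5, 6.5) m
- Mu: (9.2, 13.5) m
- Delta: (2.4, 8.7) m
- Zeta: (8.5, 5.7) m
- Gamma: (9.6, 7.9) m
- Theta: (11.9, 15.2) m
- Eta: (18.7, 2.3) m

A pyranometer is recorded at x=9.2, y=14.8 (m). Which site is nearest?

Squared distances to each site:
Iota: 189.800; Epsilon: 34.250; Beta: 174.980; Mu: 1.690; Delta: 83.450; Zeta: 83.300; Gamma: 47.770; Theta: 7.450; Eta: 246.500.
Minimum at Mu.

Mu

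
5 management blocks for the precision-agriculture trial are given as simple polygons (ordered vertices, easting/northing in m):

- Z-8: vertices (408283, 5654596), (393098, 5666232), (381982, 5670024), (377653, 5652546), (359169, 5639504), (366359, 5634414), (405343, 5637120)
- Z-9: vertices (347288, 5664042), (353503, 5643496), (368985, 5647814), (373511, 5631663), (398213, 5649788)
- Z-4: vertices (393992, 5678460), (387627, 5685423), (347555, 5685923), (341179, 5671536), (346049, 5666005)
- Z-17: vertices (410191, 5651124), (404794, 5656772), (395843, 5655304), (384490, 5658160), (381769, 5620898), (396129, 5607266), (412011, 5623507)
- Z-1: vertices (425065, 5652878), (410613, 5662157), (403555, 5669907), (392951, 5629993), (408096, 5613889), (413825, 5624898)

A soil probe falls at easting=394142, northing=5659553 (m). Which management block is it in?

Cast a ray rightward from (394142, 5659553). For each polygon, the edges (by vertex number in listed order) whose endpoints lie on opposite sides of northing = 5659553, where each meets that height, and whether that is right or left of the point:
Z-8: 1–2 at easting≈401814.1 (right), 3–4 at easting≈379388.5 (left) → 1 crossing.
Z-9: 1–2 at easting≈348645.9 (left), 5–1 at easting≈363325.8 (left) → 0 crossings.
Z-4: no edge straddles that height → 0 crossings.
Z-17: no edge straddles that height → 0 crossings.
Z-1: 1–2 at easting≈414668.7 (right), 3–4 at easting≈400804.2 (right) → 2 crossings.
Only Z-8 has an odd count, so the point is inside Z-8.

Z-8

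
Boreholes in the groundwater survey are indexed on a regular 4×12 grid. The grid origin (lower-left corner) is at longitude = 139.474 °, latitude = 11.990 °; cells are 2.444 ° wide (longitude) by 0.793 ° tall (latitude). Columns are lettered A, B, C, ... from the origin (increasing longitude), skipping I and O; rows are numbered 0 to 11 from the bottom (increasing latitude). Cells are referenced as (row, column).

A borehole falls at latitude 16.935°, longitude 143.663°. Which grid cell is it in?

Column index: ⌊(143.663 − 139.474) / 2.444⌋ = ⌊1.714⌋ = 1 → column B
Row offset from origin: ⌊(16.935 − 11.990) / 0.793⌋ = ⌊6.236⌋ = 6 → row 6

(6, B)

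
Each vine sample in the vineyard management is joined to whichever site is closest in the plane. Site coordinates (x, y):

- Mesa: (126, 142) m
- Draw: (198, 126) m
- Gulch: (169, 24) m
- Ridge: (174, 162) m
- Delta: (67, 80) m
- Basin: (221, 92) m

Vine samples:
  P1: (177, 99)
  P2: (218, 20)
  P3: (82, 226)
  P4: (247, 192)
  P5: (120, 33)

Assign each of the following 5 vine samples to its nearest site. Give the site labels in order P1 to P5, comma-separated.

P1 → Draw (d²=1170.00)
P2 → Gulch (d²=2417.00)
P3 → Mesa (d²=8992.00)
P4 → Ridge (d²=6229.00)
P5 → Gulch (d²=2482.00)

Draw, Gulch, Mesa, Ridge, Gulch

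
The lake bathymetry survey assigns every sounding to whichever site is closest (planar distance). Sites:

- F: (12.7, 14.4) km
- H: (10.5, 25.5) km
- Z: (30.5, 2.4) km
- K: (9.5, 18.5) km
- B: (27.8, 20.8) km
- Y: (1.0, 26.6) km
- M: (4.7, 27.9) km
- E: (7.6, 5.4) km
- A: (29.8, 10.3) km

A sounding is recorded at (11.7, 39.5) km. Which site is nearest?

Squared distances to each site:
F: 631.010; H: 197.440; Z: 1729.850; K: 445.840; B: 608.900; Y: 280.900; M: 183.560; E: 1179.620; A: 1180.250.
Minimum at M.

M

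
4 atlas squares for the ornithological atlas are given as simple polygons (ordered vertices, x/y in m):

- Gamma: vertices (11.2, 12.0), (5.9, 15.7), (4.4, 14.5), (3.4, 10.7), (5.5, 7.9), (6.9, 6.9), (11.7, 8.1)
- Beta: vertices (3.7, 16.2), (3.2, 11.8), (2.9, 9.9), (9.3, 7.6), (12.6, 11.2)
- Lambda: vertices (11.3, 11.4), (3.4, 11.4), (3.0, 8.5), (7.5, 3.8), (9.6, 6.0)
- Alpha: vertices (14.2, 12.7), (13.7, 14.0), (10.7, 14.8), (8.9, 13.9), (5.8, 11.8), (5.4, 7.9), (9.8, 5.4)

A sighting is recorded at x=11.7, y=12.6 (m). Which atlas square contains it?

Cast a ray rightward from (11.7, 12.6). For each polygon, the edges (by vertex number in listed order) whose endpoints lie on opposite sides of y = 12.6, where each meets that height, and whether that is right or left of the point:
Gamma: 1–2 at x≈10.34 (left), 3–4 at x≈3.90 (left) → 0 crossings.
Beta: 1–2 at x≈3.29 (left), 5–1 at x≈10.11 (left) → 0 crossings.
Lambda: no edge straddles that height → 0 crossings.
Alpha: 4–5 at x≈6.98 (left), 7–1 at x≈14.14 (right) → 1 crossing.
Only Alpha has an odd count, so the point is inside Alpha.

Alpha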